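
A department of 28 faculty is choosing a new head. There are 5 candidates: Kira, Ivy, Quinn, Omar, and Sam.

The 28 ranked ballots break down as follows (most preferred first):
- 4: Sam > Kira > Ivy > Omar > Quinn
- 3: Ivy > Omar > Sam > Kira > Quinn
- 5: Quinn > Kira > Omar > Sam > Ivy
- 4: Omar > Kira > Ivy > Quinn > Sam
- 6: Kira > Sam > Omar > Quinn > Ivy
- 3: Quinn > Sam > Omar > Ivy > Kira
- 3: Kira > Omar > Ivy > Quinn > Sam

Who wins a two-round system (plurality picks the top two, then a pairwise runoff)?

Kira

Round 1 first-place votes: Kira 9, Ivy 3, Quinn 8, Omar 4, Sam 4. Kira and Quinn advance.
Runoff: Kira is ranked above Quinn on 20 ballots, Quinn above Kira on 8.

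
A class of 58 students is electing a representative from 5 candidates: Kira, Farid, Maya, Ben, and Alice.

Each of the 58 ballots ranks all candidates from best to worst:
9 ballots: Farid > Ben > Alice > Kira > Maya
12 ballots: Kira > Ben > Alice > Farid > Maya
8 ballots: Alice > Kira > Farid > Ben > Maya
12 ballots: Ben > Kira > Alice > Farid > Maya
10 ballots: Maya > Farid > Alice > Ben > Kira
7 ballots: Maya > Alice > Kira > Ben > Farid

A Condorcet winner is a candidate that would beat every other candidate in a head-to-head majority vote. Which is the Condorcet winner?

Ben

Ben vs Kira: 31–27
Ben vs Farid: 31–27
Ben vs Maya: 41–17
Ben vs Alice: 33–25
Ben beats every other candidate.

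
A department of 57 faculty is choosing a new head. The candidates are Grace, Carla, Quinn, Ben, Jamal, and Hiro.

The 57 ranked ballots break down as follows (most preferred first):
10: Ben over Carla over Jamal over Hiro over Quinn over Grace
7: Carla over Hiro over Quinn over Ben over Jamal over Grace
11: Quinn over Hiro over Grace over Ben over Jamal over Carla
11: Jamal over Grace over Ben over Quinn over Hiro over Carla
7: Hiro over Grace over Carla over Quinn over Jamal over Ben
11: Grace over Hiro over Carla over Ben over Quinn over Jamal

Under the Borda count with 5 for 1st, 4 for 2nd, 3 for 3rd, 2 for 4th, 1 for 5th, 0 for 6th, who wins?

Hiro

Grace: 10×0 + 7×0 + 11×3 + 11×4 + 7×4 + 11×5 = 160
Carla: 10×4 + 7×5 + 11×0 + 11×0 + 7×3 + 11×3 = 129
Quinn: 10×1 + 7×3 + 11×5 + 11×2 + 7×2 + 11×1 = 133
Ben: 10×5 + 7×2 + 11×2 + 11×3 + 7×0 + 11×2 = 141
Jamal: 10×3 + 7×1 + 11×1 + 11×5 + 7×1 + 11×0 = 110
Hiro: 10×2 + 7×4 + 11×4 + 11×1 + 7×5 + 11×4 = 182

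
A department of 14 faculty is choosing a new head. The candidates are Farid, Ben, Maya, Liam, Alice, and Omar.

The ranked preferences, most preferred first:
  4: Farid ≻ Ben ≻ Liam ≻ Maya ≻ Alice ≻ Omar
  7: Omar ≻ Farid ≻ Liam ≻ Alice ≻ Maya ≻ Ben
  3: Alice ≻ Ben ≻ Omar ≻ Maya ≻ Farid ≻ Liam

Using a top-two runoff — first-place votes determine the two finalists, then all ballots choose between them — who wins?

Round 1 first-place votes: Farid 4, Ben 0, Maya 0, Liam 0, Alice 3, Omar 7. Omar and Farid advance.
Runoff: Omar is ranked above Farid on 10 ballots, Farid above Omar on 4.

Omar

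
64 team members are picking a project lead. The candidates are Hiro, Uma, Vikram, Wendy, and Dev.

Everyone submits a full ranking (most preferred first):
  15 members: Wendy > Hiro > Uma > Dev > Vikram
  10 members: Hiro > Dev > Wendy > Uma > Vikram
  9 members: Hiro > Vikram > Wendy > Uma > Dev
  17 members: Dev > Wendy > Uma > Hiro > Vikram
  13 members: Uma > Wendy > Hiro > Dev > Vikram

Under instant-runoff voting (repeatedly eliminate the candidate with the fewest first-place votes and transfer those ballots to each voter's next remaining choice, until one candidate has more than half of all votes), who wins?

Round 1: Hiro 19, Uma 13, Vikram 0, Wendy 15, Dev 17. Vikram eliminated.
Round 2: Hiro 19, Uma 13, Wendy 15, Dev 17. Uma eliminated.
Round 3: Hiro 19, Wendy 28, Dev 17. Dev eliminated.
Round 4: Hiro 19, Wendy 45. Wendy has a majority (≥33).

Wendy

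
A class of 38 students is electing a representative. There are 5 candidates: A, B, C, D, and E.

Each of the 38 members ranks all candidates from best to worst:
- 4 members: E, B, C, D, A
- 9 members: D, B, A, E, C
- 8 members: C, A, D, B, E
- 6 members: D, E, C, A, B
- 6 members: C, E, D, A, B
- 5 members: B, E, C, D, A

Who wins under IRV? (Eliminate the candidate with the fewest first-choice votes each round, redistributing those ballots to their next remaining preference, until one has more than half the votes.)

Round 1: A 0, B 5, C 14, D 15, E 4. A eliminated.
Round 2: B 5, C 14, D 15, E 4. E eliminated.
Round 3: B 9, C 14, D 15. B eliminated.
Round 4: C 23, D 15. C has a majority (≥20).

C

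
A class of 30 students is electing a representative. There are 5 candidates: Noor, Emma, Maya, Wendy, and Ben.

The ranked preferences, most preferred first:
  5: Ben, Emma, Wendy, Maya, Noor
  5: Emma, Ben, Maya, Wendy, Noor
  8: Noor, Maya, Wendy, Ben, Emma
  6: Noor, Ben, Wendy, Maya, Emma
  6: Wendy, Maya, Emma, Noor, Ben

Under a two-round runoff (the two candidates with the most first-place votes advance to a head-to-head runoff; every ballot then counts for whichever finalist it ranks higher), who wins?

Wendy

Round 1 first-place votes: Noor 14, Emma 5, Maya 0, Wendy 6, Ben 5. Noor and Wendy advance.
Runoff: Noor is ranked above Wendy on 14 ballots, Wendy above Noor on 16.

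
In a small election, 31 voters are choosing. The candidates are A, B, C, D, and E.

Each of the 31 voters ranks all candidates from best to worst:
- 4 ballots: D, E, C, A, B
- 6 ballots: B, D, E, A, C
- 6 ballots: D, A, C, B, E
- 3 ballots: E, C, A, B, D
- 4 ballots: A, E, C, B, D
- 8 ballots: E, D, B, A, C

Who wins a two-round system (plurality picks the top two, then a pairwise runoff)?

D

Round 1 first-place votes: A 4, B 6, C 0, D 10, E 11. E and D advance.
Runoff: E is ranked above D on 15 ballots, D above E on 16.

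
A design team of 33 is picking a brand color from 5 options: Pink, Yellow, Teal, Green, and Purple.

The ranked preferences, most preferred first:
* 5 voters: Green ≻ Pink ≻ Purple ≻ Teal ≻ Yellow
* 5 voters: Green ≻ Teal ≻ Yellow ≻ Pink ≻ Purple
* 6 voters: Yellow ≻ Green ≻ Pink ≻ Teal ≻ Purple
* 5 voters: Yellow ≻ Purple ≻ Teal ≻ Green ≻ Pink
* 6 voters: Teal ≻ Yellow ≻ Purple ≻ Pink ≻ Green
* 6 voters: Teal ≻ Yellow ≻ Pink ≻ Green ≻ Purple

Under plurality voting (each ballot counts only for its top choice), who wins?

Teal

First-place votes: Pink 0, Yellow 11, Teal 12, Green 10, Purple 0.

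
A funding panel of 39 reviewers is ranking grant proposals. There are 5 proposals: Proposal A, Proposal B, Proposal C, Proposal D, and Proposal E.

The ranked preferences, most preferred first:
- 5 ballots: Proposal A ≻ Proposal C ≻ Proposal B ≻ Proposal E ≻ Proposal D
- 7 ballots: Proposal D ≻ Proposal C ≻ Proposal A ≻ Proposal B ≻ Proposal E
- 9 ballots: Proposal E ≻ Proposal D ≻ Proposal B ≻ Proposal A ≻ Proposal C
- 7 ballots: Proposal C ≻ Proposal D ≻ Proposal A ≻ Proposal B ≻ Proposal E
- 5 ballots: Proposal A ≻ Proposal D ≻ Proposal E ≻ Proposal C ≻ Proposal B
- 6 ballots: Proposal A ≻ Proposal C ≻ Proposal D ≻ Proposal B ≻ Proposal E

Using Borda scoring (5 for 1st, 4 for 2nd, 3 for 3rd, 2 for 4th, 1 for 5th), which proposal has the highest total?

Proposal D

Proposal A: 5×5 + 7×3 + 9×2 + 7×3 + 5×5 + 6×5 = 140
Proposal B: 5×3 + 7×2 + 9×3 + 7×2 + 5×1 + 6×2 = 87
Proposal C: 5×4 + 7×4 + 9×1 + 7×5 + 5×2 + 6×4 = 126
Proposal D: 5×1 + 7×5 + 9×4 + 7×4 + 5×4 + 6×3 = 142
Proposal E: 5×2 + 7×1 + 9×5 + 7×1 + 5×3 + 6×1 = 90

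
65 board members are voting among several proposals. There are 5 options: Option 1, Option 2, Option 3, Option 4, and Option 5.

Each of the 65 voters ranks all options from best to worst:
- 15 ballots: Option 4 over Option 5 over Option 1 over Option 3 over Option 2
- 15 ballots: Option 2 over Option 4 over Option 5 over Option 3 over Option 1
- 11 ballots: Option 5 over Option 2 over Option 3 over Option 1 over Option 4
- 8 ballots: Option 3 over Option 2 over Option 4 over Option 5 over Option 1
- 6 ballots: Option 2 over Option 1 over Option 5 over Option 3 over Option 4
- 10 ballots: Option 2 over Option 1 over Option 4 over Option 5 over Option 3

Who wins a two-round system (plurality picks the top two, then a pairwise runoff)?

Option 2

Round 1 first-place votes: Option 1 0, Option 2 31, Option 3 8, Option 4 15, Option 5 11. Option 2 and Option 4 advance.
Runoff: Option 2 is ranked above Option 4 on 50 ballots, Option 4 above Option 2 on 15.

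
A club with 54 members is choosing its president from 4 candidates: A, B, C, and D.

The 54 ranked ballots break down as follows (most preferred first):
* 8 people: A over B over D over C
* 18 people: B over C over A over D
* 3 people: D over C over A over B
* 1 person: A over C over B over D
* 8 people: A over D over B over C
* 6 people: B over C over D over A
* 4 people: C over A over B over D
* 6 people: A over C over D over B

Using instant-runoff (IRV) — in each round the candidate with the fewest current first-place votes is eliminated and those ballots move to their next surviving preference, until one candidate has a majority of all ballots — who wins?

A

Round 1: A 23, B 24, C 4, D 3. D eliminated.
Round 2: A 23, B 24, C 7. C eliminated.
Round 3: A 30, B 24. A has a majority (≥28).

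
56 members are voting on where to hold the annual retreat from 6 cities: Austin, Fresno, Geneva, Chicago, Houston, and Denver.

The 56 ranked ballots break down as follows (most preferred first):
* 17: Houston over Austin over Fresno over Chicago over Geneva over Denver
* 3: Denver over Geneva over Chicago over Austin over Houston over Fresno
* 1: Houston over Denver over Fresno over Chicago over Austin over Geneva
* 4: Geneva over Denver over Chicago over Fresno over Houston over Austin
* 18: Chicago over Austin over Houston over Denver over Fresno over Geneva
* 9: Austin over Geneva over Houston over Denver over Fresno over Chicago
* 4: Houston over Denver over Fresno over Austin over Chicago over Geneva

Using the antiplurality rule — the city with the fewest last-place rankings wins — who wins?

Last-place votes: Austin 4, Fresno 3, Geneva 23, Chicago 9, Houston 0, Denver 17.

Houston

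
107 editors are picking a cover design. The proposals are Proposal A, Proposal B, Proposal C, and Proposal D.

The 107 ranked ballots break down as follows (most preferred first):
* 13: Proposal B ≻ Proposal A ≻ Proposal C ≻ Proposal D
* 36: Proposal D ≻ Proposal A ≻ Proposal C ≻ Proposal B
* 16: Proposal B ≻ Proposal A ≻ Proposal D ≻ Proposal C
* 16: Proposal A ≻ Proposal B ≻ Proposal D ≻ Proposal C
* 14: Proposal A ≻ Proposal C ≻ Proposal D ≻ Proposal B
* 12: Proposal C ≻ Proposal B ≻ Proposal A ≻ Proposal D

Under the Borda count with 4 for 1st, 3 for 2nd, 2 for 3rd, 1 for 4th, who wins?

Proposal A: 13×3 + 36×3 + 16×3 + 16×4 + 14×4 + 12×2 = 339
Proposal B: 13×4 + 36×1 + 16×4 + 16×3 + 14×1 + 12×3 = 250
Proposal C: 13×2 + 36×2 + 16×1 + 16×1 + 14×3 + 12×4 = 220
Proposal D: 13×1 + 36×4 + 16×2 + 16×2 + 14×2 + 12×1 = 261

Proposal A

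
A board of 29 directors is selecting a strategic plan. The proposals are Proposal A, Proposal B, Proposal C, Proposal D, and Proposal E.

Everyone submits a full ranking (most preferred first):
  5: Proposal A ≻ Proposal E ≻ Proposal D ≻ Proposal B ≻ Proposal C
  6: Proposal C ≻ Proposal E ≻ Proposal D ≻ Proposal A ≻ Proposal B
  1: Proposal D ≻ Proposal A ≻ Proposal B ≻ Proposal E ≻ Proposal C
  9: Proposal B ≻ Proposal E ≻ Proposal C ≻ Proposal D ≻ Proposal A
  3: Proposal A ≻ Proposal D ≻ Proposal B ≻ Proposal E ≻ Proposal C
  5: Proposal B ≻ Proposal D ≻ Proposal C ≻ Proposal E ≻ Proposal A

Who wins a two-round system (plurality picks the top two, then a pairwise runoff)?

Round 1 first-place votes: Proposal A 8, Proposal B 14, Proposal C 6, Proposal D 1, Proposal E 0. Proposal B and Proposal A advance.
Runoff: Proposal B is ranked above Proposal A on 14 ballots, Proposal A above Proposal B on 15.

Proposal A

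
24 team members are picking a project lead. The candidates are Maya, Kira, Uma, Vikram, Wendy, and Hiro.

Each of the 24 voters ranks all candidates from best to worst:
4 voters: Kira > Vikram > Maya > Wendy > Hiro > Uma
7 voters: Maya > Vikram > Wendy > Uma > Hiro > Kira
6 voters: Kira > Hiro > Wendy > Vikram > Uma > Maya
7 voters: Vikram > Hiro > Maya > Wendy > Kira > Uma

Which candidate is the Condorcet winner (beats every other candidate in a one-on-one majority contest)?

Vikram vs Maya: 17–7
Vikram vs Kira: 14–10
Vikram vs Uma: 24–0
Vikram vs Wendy: 18–6
Vikram vs Hiro: 18–6
Vikram beats every other candidate.

Vikram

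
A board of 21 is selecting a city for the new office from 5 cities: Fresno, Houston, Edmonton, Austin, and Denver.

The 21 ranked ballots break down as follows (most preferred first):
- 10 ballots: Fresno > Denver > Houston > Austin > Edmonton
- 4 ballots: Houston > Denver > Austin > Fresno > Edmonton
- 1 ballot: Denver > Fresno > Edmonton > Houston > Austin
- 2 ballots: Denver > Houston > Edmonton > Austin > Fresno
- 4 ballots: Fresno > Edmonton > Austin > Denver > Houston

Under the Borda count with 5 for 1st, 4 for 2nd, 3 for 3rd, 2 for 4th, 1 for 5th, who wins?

Fresno

Fresno: 10×5 + 4×2 + 1×4 + 2×1 + 4×5 = 84
Houston: 10×3 + 4×5 + 1×2 + 2×4 + 4×1 = 64
Edmonton: 10×1 + 4×1 + 1×3 + 2×3 + 4×4 = 39
Austin: 10×2 + 4×3 + 1×1 + 2×2 + 4×3 = 49
Denver: 10×4 + 4×4 + 1×5 + 2×5 + 4×2 = 79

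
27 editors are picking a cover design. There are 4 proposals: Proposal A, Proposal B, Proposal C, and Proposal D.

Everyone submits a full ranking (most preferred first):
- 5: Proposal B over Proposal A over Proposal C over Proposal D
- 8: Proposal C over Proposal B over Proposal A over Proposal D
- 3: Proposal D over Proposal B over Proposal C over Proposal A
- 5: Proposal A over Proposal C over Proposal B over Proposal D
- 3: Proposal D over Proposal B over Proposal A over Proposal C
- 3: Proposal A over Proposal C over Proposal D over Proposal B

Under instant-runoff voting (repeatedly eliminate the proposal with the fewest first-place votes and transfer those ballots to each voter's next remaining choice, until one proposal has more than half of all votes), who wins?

Proposal A

Round 1: Proposal A 8, Proposal B 5, Proposal C 8, Proposal D 6. Proposal B eliminated.
Round 2: Proposal A 13, Proposal C 8, Proposal D 6. Proposal D eliminated.
Round 3: Proposal A 16, Proposal C 11. Proposal A has a majority (≥14).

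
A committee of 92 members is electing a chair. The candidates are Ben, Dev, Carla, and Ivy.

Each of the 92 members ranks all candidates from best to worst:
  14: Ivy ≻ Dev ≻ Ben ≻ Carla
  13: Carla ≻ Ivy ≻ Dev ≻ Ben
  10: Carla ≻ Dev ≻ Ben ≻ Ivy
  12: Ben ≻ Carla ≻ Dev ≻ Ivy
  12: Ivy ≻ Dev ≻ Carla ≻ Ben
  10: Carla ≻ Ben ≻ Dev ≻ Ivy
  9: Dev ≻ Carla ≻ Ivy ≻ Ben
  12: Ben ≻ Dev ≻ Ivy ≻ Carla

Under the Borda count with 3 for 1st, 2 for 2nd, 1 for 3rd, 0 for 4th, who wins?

Dev

Ben: 14×1 + 13×0 + 10×1 + 12×3 + 12×0 + 10×2 + 9×0 + 12×3 = 116
Dev: 14×2 + 13×1 + 10×2 + 12×1 + 12×2 + 10×1 + 9×3 + 12×2 = 158
Carla: 14×0 + 13×3 + 10×3 + 12×2 + 12×1 + 10×3 + 9×2 + 12×0 = 153
Ivy: 14×3 + 13×2 + 10×0 + 12×0 + 12×3 + 10×0 + 9×1 + 12×1 = 125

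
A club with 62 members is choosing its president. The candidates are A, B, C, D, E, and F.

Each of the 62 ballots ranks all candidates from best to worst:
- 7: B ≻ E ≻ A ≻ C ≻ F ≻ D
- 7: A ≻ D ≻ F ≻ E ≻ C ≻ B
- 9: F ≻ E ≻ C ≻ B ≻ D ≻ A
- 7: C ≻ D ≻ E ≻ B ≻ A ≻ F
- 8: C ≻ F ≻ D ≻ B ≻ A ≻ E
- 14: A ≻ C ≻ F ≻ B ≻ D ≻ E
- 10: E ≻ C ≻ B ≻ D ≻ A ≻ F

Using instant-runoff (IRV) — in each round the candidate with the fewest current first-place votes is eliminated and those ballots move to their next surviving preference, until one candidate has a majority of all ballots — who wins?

E

Round 1: A 21, B 7, C 15, D 0, E 10, F 9. D eliminated.
Round 2: A 21, B 7, C 15, E 10, F 9. B eliminated.
Round 3: A 21, C 15, E 17, F 9. F eliminated.
Round 4: A 21, C 15, E 26. C eliminated.
Round 5: A 29, E 33. E has a majority (≥32).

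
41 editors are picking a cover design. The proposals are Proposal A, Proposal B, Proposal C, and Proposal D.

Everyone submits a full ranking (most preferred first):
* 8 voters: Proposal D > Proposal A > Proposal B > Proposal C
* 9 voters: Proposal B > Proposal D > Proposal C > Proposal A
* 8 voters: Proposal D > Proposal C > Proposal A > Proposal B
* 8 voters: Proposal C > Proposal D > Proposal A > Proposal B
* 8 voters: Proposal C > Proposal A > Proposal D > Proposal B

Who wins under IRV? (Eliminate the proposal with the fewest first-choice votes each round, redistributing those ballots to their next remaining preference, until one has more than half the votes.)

Round 1: Proposal A 0, Proposal B 9, Proposal C 16, Proposal D 16. Proposal A eliminated.
Round 2: Proposal B 9, Proposal C 16, Proposal D 16. Proposal B eliminated.
Round 3: Proposal C 16, Proposal D 25. Proposal D has a majority (≥21).

Proposal D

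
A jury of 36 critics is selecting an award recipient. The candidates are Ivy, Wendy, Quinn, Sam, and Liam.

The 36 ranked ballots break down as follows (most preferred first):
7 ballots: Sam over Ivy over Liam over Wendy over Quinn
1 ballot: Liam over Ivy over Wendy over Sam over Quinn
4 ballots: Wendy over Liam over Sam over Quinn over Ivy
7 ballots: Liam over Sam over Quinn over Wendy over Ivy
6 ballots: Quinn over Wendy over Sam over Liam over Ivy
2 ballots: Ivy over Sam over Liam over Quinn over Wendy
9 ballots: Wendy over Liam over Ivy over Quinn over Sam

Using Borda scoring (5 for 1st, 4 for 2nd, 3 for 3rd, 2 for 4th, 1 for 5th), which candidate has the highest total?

Liam

Ivy: 7×4 + 1×4 + 4×1 + 7×1 + 6×1 + 2×5 + 9×3 = 86
Wendy: 7×2 + 1×3 + 4×5 + 7×2 + 6×4 + 2×1 + 9×5 = 122
Quinn: 7×1 + 1×1 + 4×2 + 7×3 + 6×5 + 2×2 + 9×2 = 89
Sam: 7×5 + 1×2 + 4×3 + 7×4 + 6×3 + 2×4 + 9×1 = 112
Liam: 7×3 + 1×5 + 4×4 + 7×5 + 6×2 + 2×3 + 9×4 = 131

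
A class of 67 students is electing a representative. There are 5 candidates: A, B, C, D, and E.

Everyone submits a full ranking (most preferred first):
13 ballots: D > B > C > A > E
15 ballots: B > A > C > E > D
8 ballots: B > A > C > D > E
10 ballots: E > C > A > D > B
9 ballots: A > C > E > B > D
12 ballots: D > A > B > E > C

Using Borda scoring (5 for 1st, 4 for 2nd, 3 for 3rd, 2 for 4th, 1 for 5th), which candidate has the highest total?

A: 13×2 + 15×4 + 8×4 + 10×3 + 9×5 + 12×4 = 241
B: 13×4 + 15×5 + 8×5 + 10×1 + 9×2 + 12×3 = 231
C: 13×3 + 15×3 + 8×3 + 10×4 + 9×4 + 12×1 = 196
D: 13×5 + 15×1 + 8×2 + 10×2 + 9×1 + 12×5 = 185
E: 13×1 + 15×2 + 8×1 + 10×5 + 9×3 + 12×2 = 152

A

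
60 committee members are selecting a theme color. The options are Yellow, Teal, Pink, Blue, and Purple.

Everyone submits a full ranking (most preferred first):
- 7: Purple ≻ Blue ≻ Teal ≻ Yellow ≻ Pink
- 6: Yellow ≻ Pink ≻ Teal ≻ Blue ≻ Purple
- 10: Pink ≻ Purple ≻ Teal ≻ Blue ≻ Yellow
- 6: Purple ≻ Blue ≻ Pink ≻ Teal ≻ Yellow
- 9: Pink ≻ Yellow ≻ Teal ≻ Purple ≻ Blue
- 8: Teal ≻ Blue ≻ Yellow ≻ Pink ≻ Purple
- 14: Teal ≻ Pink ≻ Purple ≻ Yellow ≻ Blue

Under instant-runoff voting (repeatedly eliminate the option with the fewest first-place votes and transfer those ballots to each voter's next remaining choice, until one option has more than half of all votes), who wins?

Pink

Round 1: Yellow 6, Teal 22, Pink 19, Blue 0, Purple 13. Blue eliminated.
Round 2: Yellow 6, Teal 22, Pink 19, Purple 13. Yellow eliminated.
Round 3: Teal 22, Pink 25, Purple 13. Purple eliminated.
Round 4: Teal 29, Pink 31. Pink has a majority (≥31).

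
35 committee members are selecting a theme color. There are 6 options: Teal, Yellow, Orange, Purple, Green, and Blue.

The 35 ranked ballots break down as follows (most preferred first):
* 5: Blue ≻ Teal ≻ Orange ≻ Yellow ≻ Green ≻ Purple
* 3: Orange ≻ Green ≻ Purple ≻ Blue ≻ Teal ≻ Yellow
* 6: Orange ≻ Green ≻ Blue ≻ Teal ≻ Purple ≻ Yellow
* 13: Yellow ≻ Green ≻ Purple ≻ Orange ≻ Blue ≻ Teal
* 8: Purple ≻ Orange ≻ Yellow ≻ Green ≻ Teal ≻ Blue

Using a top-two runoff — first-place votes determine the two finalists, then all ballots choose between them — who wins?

Round 1 first-place votes: Teal 0, Yellow 13, Orange 9, Purple 8, Green 0, Blue 5. Yellow and Orange advance.
Runoff: Yellow is ranked above Orange on 13 ballots, Orange above Yellow on 22.

Orange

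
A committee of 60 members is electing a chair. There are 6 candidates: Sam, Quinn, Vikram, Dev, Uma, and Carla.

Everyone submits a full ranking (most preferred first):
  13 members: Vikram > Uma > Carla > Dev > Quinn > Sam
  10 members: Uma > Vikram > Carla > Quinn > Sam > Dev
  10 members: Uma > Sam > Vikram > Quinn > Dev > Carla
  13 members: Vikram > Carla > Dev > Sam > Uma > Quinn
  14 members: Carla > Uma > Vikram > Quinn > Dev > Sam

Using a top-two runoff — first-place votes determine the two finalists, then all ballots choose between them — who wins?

Round 1 first-place votes: Sam 0, Quinn 0, Vikram 26, Dev 0, Uma 20, Carla 14. Vikram and Uma advance.
Runoff: Vikram is ranked above Uma on 26 ballots, Uma above Vikram on 34.

Uma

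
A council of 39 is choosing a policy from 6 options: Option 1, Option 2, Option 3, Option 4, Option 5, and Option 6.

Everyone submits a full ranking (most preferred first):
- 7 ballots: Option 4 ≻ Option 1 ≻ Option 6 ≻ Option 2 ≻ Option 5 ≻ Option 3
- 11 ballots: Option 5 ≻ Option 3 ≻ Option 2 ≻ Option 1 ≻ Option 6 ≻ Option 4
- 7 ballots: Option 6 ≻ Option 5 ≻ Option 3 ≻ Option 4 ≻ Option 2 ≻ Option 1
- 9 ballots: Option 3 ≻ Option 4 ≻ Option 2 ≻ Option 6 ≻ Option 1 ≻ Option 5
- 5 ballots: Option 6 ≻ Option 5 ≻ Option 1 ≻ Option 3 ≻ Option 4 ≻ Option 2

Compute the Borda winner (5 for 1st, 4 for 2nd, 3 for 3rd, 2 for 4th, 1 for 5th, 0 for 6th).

Option 3

Option 1: 7×4 + 11×2 + 7×0 + 9×1 + 5×3 = 74
Option 2: 7×2 + 11×3 + 7×1 + 9×3 + 5×0 = 81
Option 3: 7×0 + 11×4 + 7×3 + 9×5 + 5×2 = 120
Option 4: 7×5 + 11×0 + 7×2 + 9×4 + 5×1 = 90
Option 5: 7×1 + 11×5 + 7×4 + 9×0 + 5×4 = 110
Option 6: 7×3 + 11×1 + 7×5 + 9×2 + 5×5 = 110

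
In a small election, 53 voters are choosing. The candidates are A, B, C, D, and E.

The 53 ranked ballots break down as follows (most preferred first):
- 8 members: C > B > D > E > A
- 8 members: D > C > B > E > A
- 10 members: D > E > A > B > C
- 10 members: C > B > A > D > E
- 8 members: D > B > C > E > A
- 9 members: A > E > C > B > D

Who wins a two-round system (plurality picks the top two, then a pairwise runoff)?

Round 1 first-place votes: A 9, B 0, C 18, D 26, E 0. D and C advance.
Runoff: D is ranked above C on 26 ballots, C above D on 27.

C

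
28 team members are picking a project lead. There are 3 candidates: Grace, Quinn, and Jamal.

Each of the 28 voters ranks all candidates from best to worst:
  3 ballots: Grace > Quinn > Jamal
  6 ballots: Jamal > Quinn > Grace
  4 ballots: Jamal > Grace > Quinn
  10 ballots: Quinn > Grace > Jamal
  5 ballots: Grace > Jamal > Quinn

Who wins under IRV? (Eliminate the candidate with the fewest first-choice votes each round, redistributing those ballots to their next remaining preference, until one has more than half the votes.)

Jamal

Round 1: Grace 8, Quinn 10, Jamal 10. Grace eliminated.
Round 2: Quinn 13, Jamal 15. Jamal has a majority (≥15).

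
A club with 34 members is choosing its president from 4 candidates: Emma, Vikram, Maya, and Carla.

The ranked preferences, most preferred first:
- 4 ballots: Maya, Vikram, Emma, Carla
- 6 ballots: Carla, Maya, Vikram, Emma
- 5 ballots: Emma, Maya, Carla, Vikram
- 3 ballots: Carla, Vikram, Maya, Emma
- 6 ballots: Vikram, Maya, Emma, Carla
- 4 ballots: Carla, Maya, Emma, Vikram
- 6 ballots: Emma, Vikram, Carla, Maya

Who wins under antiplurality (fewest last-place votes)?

Maya

Last-place votes: Emma 9, Vikram 9, Maya 6, Carla 10.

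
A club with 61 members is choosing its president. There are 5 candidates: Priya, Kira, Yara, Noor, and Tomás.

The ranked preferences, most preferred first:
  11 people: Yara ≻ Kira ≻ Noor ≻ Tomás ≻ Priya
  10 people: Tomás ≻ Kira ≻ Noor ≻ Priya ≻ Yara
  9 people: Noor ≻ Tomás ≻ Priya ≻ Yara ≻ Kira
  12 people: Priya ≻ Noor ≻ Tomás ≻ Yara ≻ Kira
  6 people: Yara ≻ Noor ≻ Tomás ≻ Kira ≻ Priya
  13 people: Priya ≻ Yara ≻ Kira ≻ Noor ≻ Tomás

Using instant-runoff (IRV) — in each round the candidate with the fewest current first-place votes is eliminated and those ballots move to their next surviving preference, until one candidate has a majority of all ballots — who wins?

Round 1: Priya 25, Kira 0, Yara 17, Noor 9, Tomás 10. Kira eliminated.
Round 2: Priya 25, Yara 17, Noor 9, Tomás 10. Noor eliminated.
Round 3: Priya 25, Yara 17, Tomás 19. Yara eliminated.
Round 4: Priya 25, Tomás 36. Tomás has a majority (≥31).

Tomás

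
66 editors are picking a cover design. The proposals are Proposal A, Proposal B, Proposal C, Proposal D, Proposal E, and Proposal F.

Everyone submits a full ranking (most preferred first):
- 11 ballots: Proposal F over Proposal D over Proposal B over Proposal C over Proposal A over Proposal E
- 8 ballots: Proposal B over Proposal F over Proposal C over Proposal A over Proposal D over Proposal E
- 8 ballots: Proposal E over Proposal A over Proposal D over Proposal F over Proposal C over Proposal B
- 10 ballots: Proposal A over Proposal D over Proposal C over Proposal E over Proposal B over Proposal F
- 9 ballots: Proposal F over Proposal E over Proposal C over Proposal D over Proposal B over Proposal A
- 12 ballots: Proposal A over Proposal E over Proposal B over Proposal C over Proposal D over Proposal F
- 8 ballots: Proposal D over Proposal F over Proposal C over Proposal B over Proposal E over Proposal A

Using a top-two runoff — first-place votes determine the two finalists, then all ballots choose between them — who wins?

Round 1 first-place votes: Proposal A 22, Proposal B 8, Proposal C 0, Proposal D 8, Proposal E 8, Proposal F 20. Proposal A and Proposal F advance.
Runoff: Proposal A is ranked above Proposal F on 30 ballots, Proposal F above Proposal A on 36.

Proposal F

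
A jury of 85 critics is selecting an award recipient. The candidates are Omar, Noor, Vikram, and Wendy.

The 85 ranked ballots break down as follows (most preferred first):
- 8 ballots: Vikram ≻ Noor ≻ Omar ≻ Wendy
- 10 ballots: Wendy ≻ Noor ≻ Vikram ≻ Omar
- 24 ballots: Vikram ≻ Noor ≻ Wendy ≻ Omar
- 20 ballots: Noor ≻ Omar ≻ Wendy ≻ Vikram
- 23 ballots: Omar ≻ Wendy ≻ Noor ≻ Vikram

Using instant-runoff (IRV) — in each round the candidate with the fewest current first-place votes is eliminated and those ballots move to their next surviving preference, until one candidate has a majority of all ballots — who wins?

Round 1: Omar 23, Noor 20, Vikram 32, Wendy 10. Wendy eliminated.
Round 2: Omar 23, Noor 30, Vikram 32. Omar eliminated.
Round 3: Noor 53, Vikram 32. Noor has a majority (≥43).

Noor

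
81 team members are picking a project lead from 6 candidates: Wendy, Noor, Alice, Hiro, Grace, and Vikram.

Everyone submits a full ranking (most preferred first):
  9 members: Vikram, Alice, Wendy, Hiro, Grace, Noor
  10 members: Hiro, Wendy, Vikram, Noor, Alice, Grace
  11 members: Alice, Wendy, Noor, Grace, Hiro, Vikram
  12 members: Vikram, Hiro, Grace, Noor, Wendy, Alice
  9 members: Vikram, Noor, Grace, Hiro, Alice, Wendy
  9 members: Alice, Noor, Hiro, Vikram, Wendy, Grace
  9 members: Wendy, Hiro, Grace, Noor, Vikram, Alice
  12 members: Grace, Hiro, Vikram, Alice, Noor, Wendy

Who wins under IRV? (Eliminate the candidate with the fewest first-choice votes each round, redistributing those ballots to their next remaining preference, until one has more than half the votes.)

Round 1: Wendy 9, Noor 0, Alice 20, Hiro 10, Grace 12, Vikram 30. Noor eliminated.
Round 2: Wendy 9, Alice 20, Hiro 10, Grace 12, Vikram 30. Wendy eliminated.
Round 3: Alice 20, Hiro 19, Grace 12, Vikram 30. Grace eliminated.
Round 4: Alice 20, Hiro 31, Vikram 30. Alice eliminated.
Round 5: Hiro 51, Vikram 30. Hiro has a majority (≥41).

Hiro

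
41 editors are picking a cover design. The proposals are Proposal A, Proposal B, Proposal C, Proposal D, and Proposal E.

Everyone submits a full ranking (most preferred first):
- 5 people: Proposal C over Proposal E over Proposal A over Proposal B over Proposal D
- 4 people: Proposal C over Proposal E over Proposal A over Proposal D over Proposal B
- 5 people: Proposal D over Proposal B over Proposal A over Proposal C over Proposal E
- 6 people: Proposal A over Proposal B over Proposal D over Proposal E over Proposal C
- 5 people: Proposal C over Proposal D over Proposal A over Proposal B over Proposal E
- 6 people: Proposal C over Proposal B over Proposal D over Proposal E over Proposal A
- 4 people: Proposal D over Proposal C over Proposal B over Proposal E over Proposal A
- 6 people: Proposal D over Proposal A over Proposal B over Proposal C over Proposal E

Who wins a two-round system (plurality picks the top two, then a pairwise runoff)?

Proposal D

Round 1 first-place votes: Proposal A 6, Proposal B 0, Proposal C 20, Proposal D 15, Proposal E 0. Proposal C and Proposal D advance.
Runoff: Proposal C is ranked above Proposal D on 20 ballots, Proposal D above Proposal C on 21.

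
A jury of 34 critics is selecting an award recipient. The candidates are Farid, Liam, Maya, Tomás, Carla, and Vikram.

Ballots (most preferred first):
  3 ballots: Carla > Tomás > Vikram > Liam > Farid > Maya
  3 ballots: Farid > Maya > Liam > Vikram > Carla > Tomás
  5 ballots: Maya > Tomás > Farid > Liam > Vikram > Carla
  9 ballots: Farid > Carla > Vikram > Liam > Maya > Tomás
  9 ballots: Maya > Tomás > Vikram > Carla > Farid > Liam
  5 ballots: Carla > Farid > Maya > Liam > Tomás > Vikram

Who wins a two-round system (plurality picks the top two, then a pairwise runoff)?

Farid

Round 1 first-place votes: Farid 12, Liam 0, Maya 14, Tomás 0, Carla 8, Vikram 0. Maya and Farid advance.
Runoff: Maya is ranked above Farid on 14 ballots, Farid above Maya on 20.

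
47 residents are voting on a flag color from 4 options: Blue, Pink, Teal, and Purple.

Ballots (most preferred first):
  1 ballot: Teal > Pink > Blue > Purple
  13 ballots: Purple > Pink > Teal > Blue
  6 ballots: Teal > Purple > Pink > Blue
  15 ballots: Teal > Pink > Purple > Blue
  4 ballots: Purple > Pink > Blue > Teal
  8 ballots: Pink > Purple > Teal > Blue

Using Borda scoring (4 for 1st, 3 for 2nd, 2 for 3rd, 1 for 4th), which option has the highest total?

Pink

Blue: 1×2 + 13×1 + 6×1 + 15×1 + 4×2 + 8×1 = 52
Pink: 1×3 + 13×3 + 6×2 + 15×3 + 4×3 + 8×4 = 143
Teal: 1×4 + 13×2 + 6×4 + 15×4 + 4×1 + 8×2 = 134
Purple: 1×1 + 13×4 + 6×3 + 15×2 + 4×4 + 8×3 = 141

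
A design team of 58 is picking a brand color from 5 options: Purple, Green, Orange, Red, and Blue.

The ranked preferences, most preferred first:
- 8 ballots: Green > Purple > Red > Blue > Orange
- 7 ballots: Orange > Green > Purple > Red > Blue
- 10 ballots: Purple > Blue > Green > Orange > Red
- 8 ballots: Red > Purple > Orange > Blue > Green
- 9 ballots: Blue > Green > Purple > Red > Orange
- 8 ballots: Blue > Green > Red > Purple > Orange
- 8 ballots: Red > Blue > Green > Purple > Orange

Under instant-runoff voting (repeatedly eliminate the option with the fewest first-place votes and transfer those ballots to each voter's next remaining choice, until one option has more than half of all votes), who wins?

Red

Round 1: Purple 10, Green 8, Orange 7, Red 16, Blue 17. Orange eliminated.
Round 2: Purple 10, Green 15, Red 16, Blue 17. Purple eliminated.
Round 3: Green 15, Red 16, Blue 27. Green eliminated.
Round 4: Red 31, Blue 27. Red has a majority (≥30).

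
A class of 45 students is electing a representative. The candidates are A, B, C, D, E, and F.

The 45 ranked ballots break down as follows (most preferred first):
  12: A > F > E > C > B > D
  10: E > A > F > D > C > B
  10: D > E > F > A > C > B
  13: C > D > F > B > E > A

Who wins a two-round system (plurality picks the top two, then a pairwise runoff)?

A

Round 1 first-place votes: A 12, B 0, C 13, D 10, E 10, F 0. C and A advance.
Runoff: C is ranked above A on 13 ballots, A above C on 32.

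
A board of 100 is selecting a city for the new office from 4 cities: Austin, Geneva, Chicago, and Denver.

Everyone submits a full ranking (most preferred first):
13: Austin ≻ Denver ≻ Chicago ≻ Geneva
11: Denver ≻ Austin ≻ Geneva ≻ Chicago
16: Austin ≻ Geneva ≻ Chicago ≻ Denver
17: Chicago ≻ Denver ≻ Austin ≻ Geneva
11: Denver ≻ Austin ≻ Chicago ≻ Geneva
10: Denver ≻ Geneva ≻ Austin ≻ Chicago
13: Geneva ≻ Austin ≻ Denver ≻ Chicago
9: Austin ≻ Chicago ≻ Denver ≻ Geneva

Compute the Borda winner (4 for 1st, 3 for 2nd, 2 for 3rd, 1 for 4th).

Austin: 13×4 + 11×3 + 16×4 + 17×2 + 11×3 + 10×2 + 13×3 + 9×4 = 311
Geneva: 13×1 + 11×2 + 16×3 + 17×1 + 11×1 + 10×3 + 13×4 + 9×1 = 202
Chicago: 13×2 + 11×1 + 16×2 + 17×4 + 11×2 + 10×1 + 13×1 + 9×3 = 209
Denver: 13×3 + 11×4 + 16×1 + 17×3 + 11×4 + 10×4 + 13×2 + 9×2 = 278

Austin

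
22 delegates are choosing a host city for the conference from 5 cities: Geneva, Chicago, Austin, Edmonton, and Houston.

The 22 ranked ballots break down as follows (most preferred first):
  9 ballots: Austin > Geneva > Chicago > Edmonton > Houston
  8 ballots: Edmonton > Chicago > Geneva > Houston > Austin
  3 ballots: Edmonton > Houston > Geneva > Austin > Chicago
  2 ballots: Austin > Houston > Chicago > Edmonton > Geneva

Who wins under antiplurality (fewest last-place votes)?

Edmonton

Last-place votes: Geneva 2, Chicago 3, Austin 8, Edmonton 0, Houston 9.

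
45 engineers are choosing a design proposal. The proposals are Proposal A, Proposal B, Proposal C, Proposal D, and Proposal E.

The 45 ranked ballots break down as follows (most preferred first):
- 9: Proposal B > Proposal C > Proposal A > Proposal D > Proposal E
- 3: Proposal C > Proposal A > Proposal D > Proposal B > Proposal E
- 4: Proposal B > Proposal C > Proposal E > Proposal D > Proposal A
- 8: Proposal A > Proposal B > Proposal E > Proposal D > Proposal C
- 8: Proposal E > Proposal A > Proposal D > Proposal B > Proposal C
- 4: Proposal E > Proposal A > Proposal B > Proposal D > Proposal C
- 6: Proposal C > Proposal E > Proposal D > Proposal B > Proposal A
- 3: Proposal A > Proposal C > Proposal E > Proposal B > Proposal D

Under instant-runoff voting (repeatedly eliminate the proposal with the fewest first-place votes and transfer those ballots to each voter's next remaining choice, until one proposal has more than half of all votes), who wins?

Proposal A

Round 1: Proposal A 11, Proposal B 13, Proposal C 9, Proposal D 0, Proposal E 12. Proposal D eliminated.
Round 2: Proposal A 11, Proposal B 13, Proposal C 9, Proposal E 12. Proposal C eliminated.
Round 3: Proposal A 14, Proposal B 13, Proposal E 18. Proposal B eliminated.
Round 4: Proposal A 23, Proposal E 22. Proposal A has a majority (≥23).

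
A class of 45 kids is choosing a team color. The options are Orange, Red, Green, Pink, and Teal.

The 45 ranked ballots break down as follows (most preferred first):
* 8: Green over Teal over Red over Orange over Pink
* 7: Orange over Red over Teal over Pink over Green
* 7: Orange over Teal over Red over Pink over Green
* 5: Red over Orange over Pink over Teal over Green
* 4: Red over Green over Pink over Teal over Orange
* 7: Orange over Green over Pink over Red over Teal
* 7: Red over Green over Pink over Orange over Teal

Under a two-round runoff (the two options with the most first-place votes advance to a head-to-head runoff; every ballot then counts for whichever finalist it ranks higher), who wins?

Round 1 first-place votes: Orange 21, Red 16, Green 8, Pink 0, Teal 0. Orange and Red advance.
Runoff: Orange is ranked above Red on 21 ballots, Red above Orange on 24.

Red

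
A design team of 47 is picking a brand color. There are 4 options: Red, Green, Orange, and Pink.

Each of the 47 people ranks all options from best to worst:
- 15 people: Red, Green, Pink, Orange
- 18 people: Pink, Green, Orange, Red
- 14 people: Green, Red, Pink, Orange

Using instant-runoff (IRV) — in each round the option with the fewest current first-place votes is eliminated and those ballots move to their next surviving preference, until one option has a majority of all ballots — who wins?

Red

Round 1: Red 15, Green 14, Orange 0, Pink 18. Orange eliminated.
Round 2: Red 15, Green 14, Pink 18. Green eliminated.
Round 3: Red 29, Pink 18. Red has a majority (≥24).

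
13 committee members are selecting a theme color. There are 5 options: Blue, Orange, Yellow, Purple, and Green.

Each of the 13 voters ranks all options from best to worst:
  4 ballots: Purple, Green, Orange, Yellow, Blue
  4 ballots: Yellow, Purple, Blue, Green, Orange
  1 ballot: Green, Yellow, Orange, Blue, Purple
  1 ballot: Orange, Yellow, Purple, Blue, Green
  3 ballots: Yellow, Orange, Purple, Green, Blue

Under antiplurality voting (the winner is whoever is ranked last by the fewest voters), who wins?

Yellow

Last-place votes: Blue 7, Orange 4, Yellow 0, Purple 1, Green 1.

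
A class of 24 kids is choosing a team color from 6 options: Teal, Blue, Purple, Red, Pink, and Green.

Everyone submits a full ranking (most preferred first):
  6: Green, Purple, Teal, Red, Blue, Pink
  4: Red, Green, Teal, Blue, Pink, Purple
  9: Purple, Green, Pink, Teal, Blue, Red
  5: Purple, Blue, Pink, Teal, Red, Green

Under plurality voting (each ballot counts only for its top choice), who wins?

First-place votes: Teal 0, Blue 0, Purple 14, Red 4, Pink 0, Green 6.

Purple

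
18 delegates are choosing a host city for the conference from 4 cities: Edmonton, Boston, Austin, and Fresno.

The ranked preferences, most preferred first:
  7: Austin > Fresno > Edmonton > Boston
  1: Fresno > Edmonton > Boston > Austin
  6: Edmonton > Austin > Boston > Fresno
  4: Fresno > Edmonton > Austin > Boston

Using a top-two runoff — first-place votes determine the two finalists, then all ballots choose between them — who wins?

Edmonton

Round 1 first-place votes: Edmonton 6, Boston 0, Austin 7, Fresno 5. Austin and Edmonton advance.
Runoff: Austin is ranked above Edmonton on 7 ballots, Edmonton above Austin on 11.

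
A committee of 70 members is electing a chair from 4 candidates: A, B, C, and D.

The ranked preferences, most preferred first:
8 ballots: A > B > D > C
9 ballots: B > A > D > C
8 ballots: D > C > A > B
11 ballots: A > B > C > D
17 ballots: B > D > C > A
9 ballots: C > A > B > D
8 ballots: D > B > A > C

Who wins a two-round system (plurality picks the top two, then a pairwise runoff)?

A

Round 1 first-place votes: A 19, B 26, C 9, D 16. B and A advance.
Runoff: B is ranked above A on 34 ballots, A above B on 36.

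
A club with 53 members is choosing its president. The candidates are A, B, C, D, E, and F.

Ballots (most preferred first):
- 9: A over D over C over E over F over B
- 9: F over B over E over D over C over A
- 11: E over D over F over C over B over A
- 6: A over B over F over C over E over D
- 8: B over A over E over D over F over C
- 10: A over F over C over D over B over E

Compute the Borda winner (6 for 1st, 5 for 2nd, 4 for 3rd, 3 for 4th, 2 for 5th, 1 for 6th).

A: 9×6 + 9×1 + 11×1 + 6×6 + 8×5 + 10×6 = 210
B: 9×1 + 9×5 + 11×2 + 6×5 + 8×6 + 10×2 = 174
C: 9×4 + 9×2 + 11×3 + 6×3 + 8×1 + 10×4 = 153
D: 9×5 + 9×3 + 11×5 + 6×1 + 8×3 + 10×3 = 187
E: 9×3 + 9×4 + 11×6 + 6×2 + 8×4 + 10×1 = 183
F: 9×2 + 9×6 + 11×4 + 6×4 + 8×2 + 10×5 = 206

A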